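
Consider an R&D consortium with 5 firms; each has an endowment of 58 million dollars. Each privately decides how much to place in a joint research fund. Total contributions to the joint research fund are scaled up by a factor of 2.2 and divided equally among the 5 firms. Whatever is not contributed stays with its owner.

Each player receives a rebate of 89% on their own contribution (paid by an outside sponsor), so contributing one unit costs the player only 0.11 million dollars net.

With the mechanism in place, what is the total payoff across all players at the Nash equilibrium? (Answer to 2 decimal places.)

896.10 million dollars

The effective private return per unit is now (2.2/5) / 0.11 = 4.0000 > 1, so every player's dominant strategy flips to full contribution.
So the Nash equilibrium is full contribution by all 5; the group earns 5 × (58 × 0.89 + 2.2 × 58) = 896.10.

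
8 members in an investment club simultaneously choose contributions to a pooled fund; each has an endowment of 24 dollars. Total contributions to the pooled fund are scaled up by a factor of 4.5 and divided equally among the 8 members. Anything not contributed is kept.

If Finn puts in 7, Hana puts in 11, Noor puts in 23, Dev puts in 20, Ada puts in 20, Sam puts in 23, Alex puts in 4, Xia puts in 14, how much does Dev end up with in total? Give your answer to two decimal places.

72.63 dollars

Total contributed: 7 + 11 + 23 + 20 + 20 + 23 + 4 + 14 = 122.
Each receives 4.5 × 122 / 8 = 68.63 from the pooled fund.
Dev keeps 24 − 20 = 4, so Dev's payoff is 4 + 68.63 = 72.63.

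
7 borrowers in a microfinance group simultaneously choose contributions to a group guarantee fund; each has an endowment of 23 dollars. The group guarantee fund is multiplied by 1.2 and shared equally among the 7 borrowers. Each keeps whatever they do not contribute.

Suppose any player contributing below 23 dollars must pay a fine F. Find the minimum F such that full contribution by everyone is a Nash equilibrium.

19.06 dollars

Given the others contribute fully, the best deviation is to contribute 0 (any partial contribution still incurs the fine and gives up units whose private return 0.1714 is below 1).
Deviating from 23 to 0 saves 23 dollars but forfeits the deviator's share of the drop in the group guarantee fund: 1.2/7 × 23 = 3.94.
So the deviation gain is 23 − 3.94 = 19.06, and the fine must be at least 19.06 dollars to wipe it out.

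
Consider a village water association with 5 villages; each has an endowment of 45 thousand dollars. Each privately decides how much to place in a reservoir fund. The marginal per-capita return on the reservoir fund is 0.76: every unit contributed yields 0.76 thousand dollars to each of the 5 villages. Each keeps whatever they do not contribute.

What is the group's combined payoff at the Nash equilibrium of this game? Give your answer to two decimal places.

The private return per contributed unit is 0.76 < 1, so contributing 0 is dominant for every player. At the Nash equilibrium everyone keeps their 45, and the group total is 5 × 45 = 225.

225.00 thousand dollars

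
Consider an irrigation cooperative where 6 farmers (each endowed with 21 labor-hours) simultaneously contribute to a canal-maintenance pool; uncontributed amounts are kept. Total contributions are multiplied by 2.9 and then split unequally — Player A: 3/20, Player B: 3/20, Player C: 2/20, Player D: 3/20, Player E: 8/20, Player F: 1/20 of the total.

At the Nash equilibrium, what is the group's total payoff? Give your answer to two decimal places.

For player j, contributing a unit is worthwhile iff 2.9 × (j's share) ≥ 1, i.e. iff j's share is at least 0.3448.
Only Player E (8/20) clears that bar, contributing 21; the remaining 5 contribute 0. Total contributed: 21.
The canal-maintenance pool pays out 2.9 × 21 = 60.90 in total (split across the unequal shares, but the aggregate is all that matters for the group sum).
The 5 free-riders keep 21 each, adding 105. Group total = 105 + 60.90 = 165.90.

165.90 labor-hours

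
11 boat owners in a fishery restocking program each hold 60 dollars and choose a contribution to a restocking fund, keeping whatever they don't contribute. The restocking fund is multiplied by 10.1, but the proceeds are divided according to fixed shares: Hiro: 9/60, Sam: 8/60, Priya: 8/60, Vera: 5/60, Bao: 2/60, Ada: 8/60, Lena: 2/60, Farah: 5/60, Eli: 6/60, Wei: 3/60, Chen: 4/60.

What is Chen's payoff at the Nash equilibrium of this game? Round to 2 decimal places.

262.00 dollars

Player j's private return per contributed unit is 10.1 × (j's share). Contributing is weakly dominant for j when that share is at least 1/10.1 = 0.0990, and contributing 0 is dominant otherwise.
Hiro, Sam, Priya, Ada and Eli are above the threshold, contributing 60 each; the remaining 6 contribute 0. Total contributed: 300.
Chen keeps 60 and receives 10.1 × 300 × 4/60 = 202.00 from the restocking fund, for a payoff of 262.00.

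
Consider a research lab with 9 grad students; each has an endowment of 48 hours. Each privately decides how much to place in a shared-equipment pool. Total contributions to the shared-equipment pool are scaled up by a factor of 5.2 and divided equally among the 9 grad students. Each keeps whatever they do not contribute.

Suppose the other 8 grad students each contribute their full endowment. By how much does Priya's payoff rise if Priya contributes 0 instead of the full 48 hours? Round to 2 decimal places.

20.27 hours

Switching from a contribution of 48 to 0 lets Priya keep an extra 48 hours, but lowers the shared-equipment pool by 48, which costs Priya their own share of that drop: 5.2/9 × 48 = 27.73.
Net gain = 48 − 27.73 = 20.27. The private return per contributed unit (0.5778) is below 1, so free-riding is indeed the best response regardless of what the others do.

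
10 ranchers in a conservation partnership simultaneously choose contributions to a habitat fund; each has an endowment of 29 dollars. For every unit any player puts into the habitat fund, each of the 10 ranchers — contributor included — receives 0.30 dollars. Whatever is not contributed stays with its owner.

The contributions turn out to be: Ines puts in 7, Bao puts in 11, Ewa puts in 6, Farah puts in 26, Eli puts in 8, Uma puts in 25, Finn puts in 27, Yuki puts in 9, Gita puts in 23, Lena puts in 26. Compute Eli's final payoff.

71.40 dollars

Total contributed: 7 + 11 + 6 + 26 + 8 + 25 + 27 + 9 + 23 + 26 = 168.
Each receives 0.30 × 168 = 50.40 from the habitat fund.
Eli keeps 29 − 8 = 21, so Eli's payoff is 21 + 50.40 = 71.40.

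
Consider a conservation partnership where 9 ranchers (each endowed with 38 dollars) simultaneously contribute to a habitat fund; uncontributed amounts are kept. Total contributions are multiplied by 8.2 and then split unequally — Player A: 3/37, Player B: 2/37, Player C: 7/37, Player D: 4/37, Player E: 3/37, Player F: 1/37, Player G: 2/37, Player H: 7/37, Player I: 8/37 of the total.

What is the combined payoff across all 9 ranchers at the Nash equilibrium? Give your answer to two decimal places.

1162.80 dollars

A player with share s gets back 8.2·s per unit contributed, so full contribution is dominant for anyone with s > 1/8.2 = 0.1220 and zero contribution is dominant for anyone below.
Player C, Player H and Player I are above the threshold, contributing 38 each; the remaining 6 contribute 0. Total contributed: 114.
The habitat fund pays out 8.2 × 114 = 934.80 in total (split across the unequal shares, but the aggregate is all that matters for the group sum).
The 6 free-riders keep 38 each, adding 228. Group total = 228 + 934.80 = 1162.80.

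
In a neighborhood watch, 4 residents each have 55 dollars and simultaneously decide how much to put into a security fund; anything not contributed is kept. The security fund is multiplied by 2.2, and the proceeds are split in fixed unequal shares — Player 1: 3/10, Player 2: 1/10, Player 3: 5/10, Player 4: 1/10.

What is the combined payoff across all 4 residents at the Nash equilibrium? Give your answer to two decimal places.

For player j, contributing a unit is worthwhile iff 2.2 × (j's share) ≥ 1, i.e. iff j's share is at least 0.4545.
The only share above 0.4545 is Player 3's 5/10, contributing 55; the remaining 3 contribute 0. Total contributed: 55.
The security fund pays out 2.2 × 55 = 121.00 in total (split across the unequal shares, but the aggregate is all that matters for the group sum).
The 3 free-riders keep 55 each, adding 165. Group total = 165 + 121.00 = 286.00.

286.00 dollars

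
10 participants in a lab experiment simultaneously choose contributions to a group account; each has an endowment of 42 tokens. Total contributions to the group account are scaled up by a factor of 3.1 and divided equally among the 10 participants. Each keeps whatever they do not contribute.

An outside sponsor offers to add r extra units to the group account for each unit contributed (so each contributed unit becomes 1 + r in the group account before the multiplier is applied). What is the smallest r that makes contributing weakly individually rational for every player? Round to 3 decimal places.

2.226

With matching at rate r, one contributed unit becomes (1 + r) in the group account and returns 3.1 × (1 + r) / 10 to the contributor.
Setting this equal to 1: 1 + r = 10/3.1 = 3.2258.
So the minimum matching rate is r = 3.2258 − 1 = 2.226.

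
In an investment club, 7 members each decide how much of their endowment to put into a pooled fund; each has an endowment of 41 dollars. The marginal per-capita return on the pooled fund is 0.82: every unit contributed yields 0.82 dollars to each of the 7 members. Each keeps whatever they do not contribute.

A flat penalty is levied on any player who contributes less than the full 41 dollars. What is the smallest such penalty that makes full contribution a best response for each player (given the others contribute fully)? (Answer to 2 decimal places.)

Given the others contribute fully, the best deviation is to contribute 0 (any partial contribution still incurs the fine and gives up units whose private return 0.82 is below 1).
Deviating from 41 to 0 saves 41 dollars but forfeits the deviator's share of the drop in the pooled fund: 0.82 × 41 = 33.62.
So the deviation gain is 41 − 33.62 = 7.38, and the fine must be at least 7.38 dollars to wipe it out.

7.38 dollars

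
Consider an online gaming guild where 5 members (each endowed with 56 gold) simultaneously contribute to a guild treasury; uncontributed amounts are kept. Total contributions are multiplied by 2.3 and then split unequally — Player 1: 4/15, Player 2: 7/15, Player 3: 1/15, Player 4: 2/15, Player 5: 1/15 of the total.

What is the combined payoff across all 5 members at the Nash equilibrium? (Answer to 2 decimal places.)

For player j, contributing a unit is worthwhile iff 2.3 × (j's share) ≥ 1, i.e. iff j's share is at least 0.4348.
Player 2 alone (share 7/15) is above the threshold, contributing 56; the remaining 4 contribute 0. Total contributed: 56.
The guild treasury pays out 2.3 × 56 = 128.80 in total (split across the unequal shares, but the aggregate is all that matters for the group sum).
The 4 free-riders keep 56 each, adding 224. Group total = 224 + 128.80 = 352.80.

352.80 gold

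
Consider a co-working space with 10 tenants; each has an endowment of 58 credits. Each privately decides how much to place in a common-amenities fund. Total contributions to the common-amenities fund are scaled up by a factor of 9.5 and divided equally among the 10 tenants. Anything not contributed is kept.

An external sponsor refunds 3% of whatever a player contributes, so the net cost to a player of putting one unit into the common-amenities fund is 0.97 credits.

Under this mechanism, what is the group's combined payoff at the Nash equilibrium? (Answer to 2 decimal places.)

With the mechanism, a contributed unit returns (9.5/10) / 0.97 = 0.9794 per unit of net cost — still below 1 — so contributing 0 remains dominant for every player.
Everyone keeps their endowment and the group total is 10 × 58 = 580.

580.00 credits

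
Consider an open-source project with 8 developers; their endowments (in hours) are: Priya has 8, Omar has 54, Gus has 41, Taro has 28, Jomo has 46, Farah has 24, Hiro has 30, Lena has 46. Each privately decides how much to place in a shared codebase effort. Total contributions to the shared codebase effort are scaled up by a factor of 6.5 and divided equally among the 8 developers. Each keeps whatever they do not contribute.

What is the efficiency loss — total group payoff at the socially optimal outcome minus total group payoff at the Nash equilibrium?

1523.50 hours

The private return per contributed unit is 6.5/8 = 0.8125 < 1 for every player regardless of endowment, so the Nash equilibrium is zero contribution and the group total is Σ E_j = 8 + 54 + 41 + 28 + 46 + 24 + 30 + 46 = 277.
Each contributed unit returns 6.500 to the group, so the social optimum is full contribution by everyone: group total = 6.500 × 277 = 1800.50.
Efficiency loss = (6.500 − 1) × 277 = 1523.50.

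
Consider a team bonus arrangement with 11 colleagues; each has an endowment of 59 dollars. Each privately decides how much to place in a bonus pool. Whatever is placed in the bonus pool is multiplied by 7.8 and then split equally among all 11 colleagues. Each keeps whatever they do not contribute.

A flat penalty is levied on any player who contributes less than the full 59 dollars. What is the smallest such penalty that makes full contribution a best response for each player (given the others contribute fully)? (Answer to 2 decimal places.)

17.16 dollars

Given the others contribute fully, the best deviation is to contribute 0 (any partial contribution still incurs the fine and gives up units whose private return 0.7091 is below 1).
Deviating from 59 to 0 saves 59 dollars but forfeits the deviator's share of the drop in the bonus pool: 7.8/11 × 59 = 41.84.
So the deviation gain is 59 − 41.84 = 17.16, and the fine must be at least 17.16 dollars to wipe it out.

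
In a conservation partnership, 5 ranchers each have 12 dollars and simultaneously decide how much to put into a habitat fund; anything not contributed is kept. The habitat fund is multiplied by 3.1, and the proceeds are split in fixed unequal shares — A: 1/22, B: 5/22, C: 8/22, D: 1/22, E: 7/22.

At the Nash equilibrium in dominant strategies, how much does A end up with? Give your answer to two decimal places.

13.69 dollars

A player with share s gets back 3.1·s per unit contributed, so full contribution is dominant for anyone with s > 1/3.1 = 0.3226 and zero contribution is dominant for anyone below.
C alone (share 8/22) is above the threshold, contributing 12; the remaining 4 contribute 0. Total contributed: 12.
A keeps 12 and receives 3.1 × 12 × 1/22 = 1.69 from the habitat fund, for a payoff of 13.69.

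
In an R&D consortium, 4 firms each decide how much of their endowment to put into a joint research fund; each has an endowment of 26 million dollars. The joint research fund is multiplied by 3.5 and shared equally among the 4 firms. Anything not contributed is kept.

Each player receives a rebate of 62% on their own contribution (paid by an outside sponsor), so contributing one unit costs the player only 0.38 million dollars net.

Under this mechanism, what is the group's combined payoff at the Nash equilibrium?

428.48 million dollars

With the mechanism, a contributed unit returns (3.5/4) / 0.38 = 2.3026 per unit of net cost to the contributor — now above 1 — so contributing fully is weakly dominant for every player.
So the Nash equilibrium is full contribution by all 4; the group earns 4 × (26 × 0.62 + 3.5 × 26) = 428.48.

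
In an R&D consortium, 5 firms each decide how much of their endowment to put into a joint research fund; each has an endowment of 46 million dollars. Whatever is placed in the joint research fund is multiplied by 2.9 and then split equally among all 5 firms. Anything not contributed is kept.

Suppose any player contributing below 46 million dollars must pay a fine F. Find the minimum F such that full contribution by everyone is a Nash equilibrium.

Given the others contribute fully, the best deviation is to contribute 0 (any partial contribution still incurs the fine and gives up units whose private return 0.5800 is below 1).
Deviating from 46 to 0 saves 46 million dollars but forfeits the deviator's share of the drop in the joint research fund: 2.9/5 × 46 = 26.68.
So the deviation gain is 46 − 26.68 = 19.32, and the fine must be at least 19.32 million dollars to wipe it out.

19.32 million dollars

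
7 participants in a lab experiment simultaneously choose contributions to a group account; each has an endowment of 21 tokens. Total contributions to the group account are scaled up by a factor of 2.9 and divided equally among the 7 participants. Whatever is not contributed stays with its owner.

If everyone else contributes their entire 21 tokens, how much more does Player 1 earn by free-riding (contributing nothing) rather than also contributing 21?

Switching from a contribution of 21 to 0 lets Player 1 keep an extra 21 tokens, but lowers the group account by 21, which costs Player 1 their own share of that drop: 2.9/7 × 21 = 8.70.
Net gain = 21 − 8.70 = 12.30. The private return per contributed unit (0.4143) is below 1, so free-riding is indeed the best response regardless of what the others do.

12.30 tokens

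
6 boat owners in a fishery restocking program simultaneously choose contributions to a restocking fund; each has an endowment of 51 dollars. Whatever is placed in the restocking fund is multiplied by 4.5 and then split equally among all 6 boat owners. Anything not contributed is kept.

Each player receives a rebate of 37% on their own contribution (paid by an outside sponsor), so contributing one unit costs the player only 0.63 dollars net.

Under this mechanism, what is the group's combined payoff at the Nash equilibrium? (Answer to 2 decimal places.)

1490.22 dollars

The effective private return per unit is now (4.5/6) / 0.63 = 1.1905 > 1, so every player's dominant strategy flips to full contribution.
So the Nash equilibrium is full contribution by all 6; the group earns 6 × (51 × 0.37 + 4.5 × 51) = 1490.22.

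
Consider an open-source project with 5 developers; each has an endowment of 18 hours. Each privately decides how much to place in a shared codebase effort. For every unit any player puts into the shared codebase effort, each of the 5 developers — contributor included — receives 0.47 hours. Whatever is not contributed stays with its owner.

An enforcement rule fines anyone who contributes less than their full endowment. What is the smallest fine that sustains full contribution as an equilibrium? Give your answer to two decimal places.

Given the others contribute fully, the best deviation is to contribute 0 (any partial contribution still incurs the fine and gives up units whose private return 0.47 is below 1).
Deviating from 18 to 0 saves 18 hours but forfeits the deviator's share of the drop in the shared codebase effort: 0.47 × 18 = 8.46.
So the deviation gain is 18 − 8.46 = 9.54, and the fine must be at least 9.54 hours to wipe it out.

9.54 hours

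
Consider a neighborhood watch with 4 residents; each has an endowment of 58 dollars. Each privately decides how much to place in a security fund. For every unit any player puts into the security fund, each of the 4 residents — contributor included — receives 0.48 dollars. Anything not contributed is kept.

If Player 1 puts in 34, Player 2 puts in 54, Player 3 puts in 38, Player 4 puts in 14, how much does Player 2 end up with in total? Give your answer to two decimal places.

71.20 dollars

Total contributed: 34 + 54 + 38 + 14 = 140.
Each receives 0.48 × 140 = 67.20 from the security fund.
Player 2 keeps 58 − 54 = 4, so Player 2's payoff is 4 + 67.20 = 71.20.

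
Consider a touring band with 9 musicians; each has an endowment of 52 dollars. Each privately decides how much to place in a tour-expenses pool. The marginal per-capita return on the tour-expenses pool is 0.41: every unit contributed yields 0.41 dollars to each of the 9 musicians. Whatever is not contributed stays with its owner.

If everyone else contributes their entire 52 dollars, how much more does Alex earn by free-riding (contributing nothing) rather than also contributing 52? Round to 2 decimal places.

Switching from a contribution of 52 to 0 lets Alex keep an extra 52 dollars, but lowers the tour-expenses pool by 52, which costs Alex their own share of that drop: 0.41 × 52 = 21.32.
Net gain = 52 − 21.32 = 30.68. The private return per contributed unit (0.41) is below 1, so free-riding is indeed the best response regardless of what the others do.

30.68 dollars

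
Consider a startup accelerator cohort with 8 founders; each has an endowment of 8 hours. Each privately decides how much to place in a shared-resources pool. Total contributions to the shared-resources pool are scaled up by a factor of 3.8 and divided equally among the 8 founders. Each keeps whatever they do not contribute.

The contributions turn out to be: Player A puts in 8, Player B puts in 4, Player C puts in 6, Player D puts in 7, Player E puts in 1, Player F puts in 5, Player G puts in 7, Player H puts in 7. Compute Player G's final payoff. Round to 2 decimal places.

22.38 hours

Total contributed: 8 + 4 + 6 + 7 + 1 + 5 + 7 + 7 = 45.
Each receives 3.8 × 45 / 8 = 21.38 from the shared-resources pool.
Player G keeps 8 − 7 = 1, so Player G's payoff is 1 + 21.38 = 22.38.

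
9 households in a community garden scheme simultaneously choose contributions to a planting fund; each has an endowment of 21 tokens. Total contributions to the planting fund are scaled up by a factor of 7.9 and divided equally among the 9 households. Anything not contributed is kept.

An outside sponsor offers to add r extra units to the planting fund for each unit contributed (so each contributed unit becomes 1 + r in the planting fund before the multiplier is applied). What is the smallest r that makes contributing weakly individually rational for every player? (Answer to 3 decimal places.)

With matching at rate r, one contributed unit becomes (1 + r) in the planting fund and returns 7.9 × (1 + r) / 9 to the contributor.
Setting this equal to 1: 1 + r = 9/7.9 = 1.1392.
So the minimum matching rate is r = 1.1392 − 1 = 0.139.

0.139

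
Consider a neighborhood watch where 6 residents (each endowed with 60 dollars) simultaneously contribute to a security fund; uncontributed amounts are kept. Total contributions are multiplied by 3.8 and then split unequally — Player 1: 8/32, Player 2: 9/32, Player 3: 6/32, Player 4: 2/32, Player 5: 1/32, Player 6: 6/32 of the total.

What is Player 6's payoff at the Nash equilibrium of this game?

A player with share s gets back 3.8·s per unit contributed, so full contribution is dominant for anyone with s > 1/3.8 = 0.2632 and zero contribution is dominant for anyone below.
Only Player 2 (9/32) clears that bar, contributing 60; the remaining 5 contribute 0. Total contributed: 60.
Player 6 keeps 60 and receives 3.8 × 60 × 6/32 = 42.75 from the security fund, for a payoff of 102.75.

102.75 dollars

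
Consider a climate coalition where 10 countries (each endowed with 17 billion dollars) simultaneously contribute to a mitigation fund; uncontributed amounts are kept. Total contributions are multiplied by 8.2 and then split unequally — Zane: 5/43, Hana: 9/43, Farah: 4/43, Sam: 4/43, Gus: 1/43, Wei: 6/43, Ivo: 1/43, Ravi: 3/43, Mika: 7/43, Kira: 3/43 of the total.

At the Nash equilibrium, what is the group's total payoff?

537.20 billion dollars

Each unit j contributes comes back to j as 8.2 × (j's share), so j prefers to contribute only if that share exceeds 1/8.2 = 0.1220; otherwise keeping the unit dominates.
The shares above 0.1220 belong to Hana, Wei and Mika, contributing 17 each; the remaining 7 contribute 0. Total contributed: 51.
The mitigation fund pays out 8.2 × 51 = 418.20 in total (split across the unequal shares, but the aggregate is all that matters for the group sum).
The 7 free-riders keep 17 each, adding 119. Group total = 119 + 418.20 = 537.20.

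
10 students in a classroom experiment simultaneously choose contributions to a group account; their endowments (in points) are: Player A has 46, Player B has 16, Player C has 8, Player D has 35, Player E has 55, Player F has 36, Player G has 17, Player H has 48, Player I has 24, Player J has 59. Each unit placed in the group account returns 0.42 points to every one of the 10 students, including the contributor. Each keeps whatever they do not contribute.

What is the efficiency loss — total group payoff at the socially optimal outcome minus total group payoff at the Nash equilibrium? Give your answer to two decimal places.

1100.80 points

The private return per contributed unit is 0.42 < 1 for everyone, so the Nash equilibrium is zero contribution and the group total is Σ E_j = 46 + 16 + 8 + 35 + 55 + 36 + 17 + 48 + 24 + 59 = 344.
Each contributed unit returns 4.200 to the group, so the social optimum is full contribution by everyone: group total = 4.200 × 344 = 1444.80.
Efficiency loss = (4.200 − 1) × 344 = 1100.80.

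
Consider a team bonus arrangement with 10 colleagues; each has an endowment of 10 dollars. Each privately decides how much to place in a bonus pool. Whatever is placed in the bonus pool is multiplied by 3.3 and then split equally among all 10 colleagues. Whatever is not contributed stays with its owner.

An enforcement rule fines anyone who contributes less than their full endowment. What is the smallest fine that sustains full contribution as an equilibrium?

6.70 dollars

Given the others contribute fully, the best deviation is to contribute 0 (any partial contribution still incurs the fine and gives up units whose private return 0.3300 is below 1).
Deviating from 10 to 0 saves 10 dollars but forfeits the deviator's share of the drop in the bonus pool: 3.3/10 × 10 = 3.30.
So the deviation gain is 10 − 3.30 = 6.70, and the fine must be at least 6.70 dollars to wipe it out.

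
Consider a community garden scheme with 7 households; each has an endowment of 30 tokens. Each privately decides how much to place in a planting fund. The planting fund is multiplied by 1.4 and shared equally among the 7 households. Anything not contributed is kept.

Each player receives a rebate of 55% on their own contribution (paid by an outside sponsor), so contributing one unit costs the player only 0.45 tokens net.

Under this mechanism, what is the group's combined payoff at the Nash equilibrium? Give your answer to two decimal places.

Even with the mechanism, each unit contributed returns only (1.4/7) / 0.45 = 0.4444 per unit of net cost, so contributing nothing is still dominant.
At the Nash equilibrium no one contributes; group total payoff = 7 × 30 = 210.

210.00 tokens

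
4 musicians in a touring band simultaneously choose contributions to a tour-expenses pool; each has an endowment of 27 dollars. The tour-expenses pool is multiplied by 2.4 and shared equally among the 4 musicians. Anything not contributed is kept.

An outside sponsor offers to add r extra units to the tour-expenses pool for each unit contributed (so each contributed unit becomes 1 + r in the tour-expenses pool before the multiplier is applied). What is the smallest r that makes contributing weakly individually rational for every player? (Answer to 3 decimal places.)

With matching at rate r, one contributed unit becomes (1 + r) in the tour-expenses pool and returns 2.4 × (1 + r) / 4 to the contributor.
Setting this equal to 1: 1 + r = 4/2.4 = 1.6667.
So the minimum matching rate is r = 1.6667 − 1 = 0.667.

0.667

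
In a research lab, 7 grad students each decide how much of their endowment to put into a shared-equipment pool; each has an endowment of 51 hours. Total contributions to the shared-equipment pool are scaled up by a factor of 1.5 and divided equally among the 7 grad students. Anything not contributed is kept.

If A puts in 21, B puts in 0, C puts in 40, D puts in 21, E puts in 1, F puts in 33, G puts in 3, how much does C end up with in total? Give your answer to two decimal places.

36.50 hours

Total contributed: 21 + 0 + 40 + 21 + 1 + 33 + 3 = 119.
Each receives 1.5 × 119 / 7 = 25.50 from the shared-equipment pool.
C keeps 51 − 40 = 11, so C's payoff is 11 + 25.50 = 36.50.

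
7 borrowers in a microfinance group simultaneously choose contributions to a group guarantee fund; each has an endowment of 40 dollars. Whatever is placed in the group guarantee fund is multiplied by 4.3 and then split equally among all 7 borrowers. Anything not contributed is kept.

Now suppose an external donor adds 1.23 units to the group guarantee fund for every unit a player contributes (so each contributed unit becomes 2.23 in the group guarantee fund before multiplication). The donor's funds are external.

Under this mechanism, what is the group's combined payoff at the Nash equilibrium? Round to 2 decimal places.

2684.92 dollars

With the mechanism, a contributed unit returns 4.3 × 2.23 / 7 = 1.3699 per unit of net cost to the contributor — now above 1 — so contributing fully is weakly dominant for every player.
So the Nash equilibrium is full contribution by all 7; the group earns 4.3 × 2.23 × 280 = 2684.92.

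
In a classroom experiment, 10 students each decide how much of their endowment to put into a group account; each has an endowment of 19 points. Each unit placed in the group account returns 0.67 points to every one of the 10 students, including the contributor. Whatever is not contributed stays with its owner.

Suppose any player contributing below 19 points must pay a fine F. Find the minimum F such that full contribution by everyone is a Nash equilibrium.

Given the others contribute fully, the best deviation is to contribute 0 (any partial contribution still incurs the fine and gives up units whose private return 0.67 is below 1).
Deviating from 19 to 0 saves 19 points but forfeits the deviator's share of the drop in the group account: 0.67 × 19 = 12.73.
So the deviation gain is 19 − 12.73 = 6.27, and the fine must be at least 6.27 points to wipe it out.

6.27 points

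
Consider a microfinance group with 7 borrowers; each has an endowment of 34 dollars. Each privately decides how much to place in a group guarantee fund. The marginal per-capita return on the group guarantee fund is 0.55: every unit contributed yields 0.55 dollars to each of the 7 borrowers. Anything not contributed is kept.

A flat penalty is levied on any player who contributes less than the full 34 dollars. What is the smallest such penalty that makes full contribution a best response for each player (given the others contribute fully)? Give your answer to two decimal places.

15.30 dollars

Given the others contribute fully, the best deviation is to contribute 0 (any partial contribution still incurs the fine and gives up units whose private return 0.55 is below 1).
Deviating from 34 to 0 saves 34 dollars but forfeits the deviator's share of the drop in the group guarantee fund: 0.55 × 34 = 18.70.
So the deviation gain is 34 − 18.70 = 15.30, and the fine must be at least 15.30 dollars to wipe it out.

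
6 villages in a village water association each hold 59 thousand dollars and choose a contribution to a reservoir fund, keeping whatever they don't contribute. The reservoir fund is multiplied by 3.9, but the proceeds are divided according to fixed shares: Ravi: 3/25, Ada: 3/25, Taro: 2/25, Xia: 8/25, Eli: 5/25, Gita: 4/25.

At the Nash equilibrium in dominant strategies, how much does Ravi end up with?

Each unit j contributes comes back to j as 3.9 × (j's share), so j prefers to contribute only if that share exceeds 1/3.9 = 0.2564; otherwise keeping the unit dominates.
Only Xia (8/25) clears that bar, contributing 59; the remaining 5 contribute 0. Total contributed: 59.
Ravi keeps 59 and receives 3.9 × 59 × 3/25 = 27.61 from the reservoir fund, for a payoff of 86.61.

86.61 thousand dollars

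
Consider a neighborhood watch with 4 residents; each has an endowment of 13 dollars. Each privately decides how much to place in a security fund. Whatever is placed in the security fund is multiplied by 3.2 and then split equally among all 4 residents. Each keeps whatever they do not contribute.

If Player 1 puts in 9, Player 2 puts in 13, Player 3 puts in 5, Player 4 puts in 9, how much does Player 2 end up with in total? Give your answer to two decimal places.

28.80 dollars

Total contributed: 9 + 13 + 5 + 9 = 36.
Each receives 3.2 × 36 / 4 = 28.80 from the security fund.
Player 2 keeps 13 − 13 = 0, so Player 2's payoff is 0 + 28.80 = 28.80.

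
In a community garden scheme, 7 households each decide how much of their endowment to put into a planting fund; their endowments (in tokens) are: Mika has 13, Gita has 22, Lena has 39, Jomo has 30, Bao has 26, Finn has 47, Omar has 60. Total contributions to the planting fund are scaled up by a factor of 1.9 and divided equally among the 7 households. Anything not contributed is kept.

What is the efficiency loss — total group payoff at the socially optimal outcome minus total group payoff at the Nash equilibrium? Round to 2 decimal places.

213.30 tokens

The private return per contributed unit is 1.9/7 = 0.2714 < 1 for every player regardless of endowment, so the Nash equilibrium is zero contribution and the group total is Σ E_j = 13 + 22 + 39 + 30 + 26 + 47 + 60 = 237.
Each contributed unit returns 1.900 to the group, so the social optimum is full contribution by everyone: group total = 1.900 × 237 = 450.30.
Efficiency loss = (1.900 − 1) × 237 = 213.30.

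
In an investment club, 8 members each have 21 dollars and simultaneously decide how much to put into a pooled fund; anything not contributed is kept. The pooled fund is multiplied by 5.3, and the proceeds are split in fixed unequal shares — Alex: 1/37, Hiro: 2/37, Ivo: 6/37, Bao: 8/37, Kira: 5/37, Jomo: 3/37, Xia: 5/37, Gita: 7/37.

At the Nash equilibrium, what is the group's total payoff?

348.60 dollars

Each unit j contributes comes back to j as 5.3 × (j's share), so j prefers to contribute only if that share exceeds 1/5.3 = 0.1887; otherwise keeping the unit dominates.
Bao and Gita are above the threshold, contributing 21 each; the remaining 6 contribute 0. Total contributed: 42.
The pooled fund pays out 5.3 × 42 = 222.60 in total (split across the unequal shares, but the aggregate is all that matters for the group sum).
The 6 free-riders keep 21 each, adding 126. Group total = 126 + 222.60 = 348.60.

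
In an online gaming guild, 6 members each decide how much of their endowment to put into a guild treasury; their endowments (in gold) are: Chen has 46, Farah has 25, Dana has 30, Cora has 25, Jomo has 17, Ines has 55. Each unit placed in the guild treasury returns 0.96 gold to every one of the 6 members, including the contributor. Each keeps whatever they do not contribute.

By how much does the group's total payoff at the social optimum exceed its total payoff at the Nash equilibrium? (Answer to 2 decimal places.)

The private return per contributed unit is 0.96 < 1 for everyone, so the Nash equilibrium is zero contribution and the group total is Σ E_j = 46 + 25 + 30 + 25 + 17 + 55 = 198.
Each contributed unit returns 5.760 to the group, so the social optimum is full contribution by everyone: group total = 5.760 × 198 = 1140.48.
Efficiency loss = (5.760 − 1) × 198 = 942.48.

942.48 gold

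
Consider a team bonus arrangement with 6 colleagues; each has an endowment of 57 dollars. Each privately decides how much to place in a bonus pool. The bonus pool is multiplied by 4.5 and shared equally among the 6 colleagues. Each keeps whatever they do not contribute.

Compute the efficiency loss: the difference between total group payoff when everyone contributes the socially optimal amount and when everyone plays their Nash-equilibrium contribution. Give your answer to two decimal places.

Each contributed unit returns 4.5/6 = 0.7500 to its contributor — below 1 — so contributing 0 is dominant for every player. At the Nash equilibrium everyone keeps their 57, and the group total is 6 × 57 = 342.
Each contributed unit returns 4.500 to the group as a whole (0.7500 to each of 6 players), which exceeds 1, so the social optimum is full contribution: group total = 4.500 × 342 = 1539.00.
Efficiency loss = 1539.00 − 342 = 1197.00.

1197.00 dollars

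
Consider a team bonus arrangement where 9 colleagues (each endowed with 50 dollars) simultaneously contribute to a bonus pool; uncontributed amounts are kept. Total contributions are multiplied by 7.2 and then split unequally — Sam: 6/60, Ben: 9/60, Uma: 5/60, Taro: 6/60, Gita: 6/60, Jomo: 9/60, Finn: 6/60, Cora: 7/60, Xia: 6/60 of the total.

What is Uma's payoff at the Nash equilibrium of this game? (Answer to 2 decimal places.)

110.00 dollars

A player with share s gets back 7.2·s per unit contributed, so full contribution is dominant for anyone with s > 1/7.2 = 0.1389 and zero contribution is dominant for anyone below.
Ben and Jomo are above the threshold, contributing 50 each; the remaining 7 contribute 0. Total contributed: 100.
Uma keeps 50 and receives 7.2 × 100 × 5/60 = 60.00 from the bonus pool, for a payoff of 110.00.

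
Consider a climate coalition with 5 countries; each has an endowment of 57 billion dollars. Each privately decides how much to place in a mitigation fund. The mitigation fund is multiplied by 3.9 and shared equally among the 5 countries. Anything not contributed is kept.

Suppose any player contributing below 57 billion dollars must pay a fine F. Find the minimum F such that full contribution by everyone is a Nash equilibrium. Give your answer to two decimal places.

Given the others contribute fully, the best deviation is to contribute 0 (any partial contribution still incurs the fine and gives up units whose private return 0.7800 is below 1).
Deviating from 57 to 0 saves 57 billion dollars but forfeits the deviator's share of the drop in the mitigation fund: 3.9/5 × 57 = 44.46.
So the deviation gain is 57 − 44.46 = 12.54, and the fine must be at least 12.54 billion dollars to wipe it out.

12.54 billion dollars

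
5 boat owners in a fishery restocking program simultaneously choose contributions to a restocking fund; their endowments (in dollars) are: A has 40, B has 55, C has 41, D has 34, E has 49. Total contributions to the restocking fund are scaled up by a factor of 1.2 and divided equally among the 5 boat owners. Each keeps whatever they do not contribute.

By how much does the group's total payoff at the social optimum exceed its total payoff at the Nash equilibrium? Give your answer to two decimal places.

The private return per contributed unit is 1.2/5 = 0.2400 < 1 for every player regardless of endowment, so the Nash equilibrium is zero contribution and the group total is Σ E_j = 40 + 55 + 41 + 34 + 49 = 219.
Each contributed unit returns 1.200 to the group, so the social optimum is full contribution by everyone: group total = 1.200 × 219 = 262.80.
Efficiency loss = (1.200 − 1) × 219 = 43.80.

43.80 dollars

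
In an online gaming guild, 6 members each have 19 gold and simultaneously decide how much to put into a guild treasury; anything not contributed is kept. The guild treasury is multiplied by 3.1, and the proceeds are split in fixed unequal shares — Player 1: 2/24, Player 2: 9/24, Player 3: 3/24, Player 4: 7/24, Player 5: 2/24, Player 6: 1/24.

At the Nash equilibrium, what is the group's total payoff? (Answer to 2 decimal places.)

153.90 gold

A player with share s gets back 3.1·s per unit contributed, so full contribution is dominant for anyone with s > 1/3.1 = 0.3226 and zero contribution is dominant for anyone below.
Only Player 2 (9/24) clears that bar, contributing 19; the remaining 5 contribute 0. Total contributed: 19.
The guild treasury pays out 3.1 × 19 = 58.90 in total (split across the unequal shares, but the aggregate is all that matters for the group sum).
The 5 free-riders keep 19 each, adding 95. Group total = 95 + 58.90 = 153.90.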